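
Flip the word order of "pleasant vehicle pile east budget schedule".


Original: "pleasant vehicle pile east budget schedule"
Words (1..n): pleasant | vehicle | pile | east | budget | schedule
Reversed (n..1): schedule | budget | east | pile | vehicle | pleasant
Result = "schedule budget east pile vehicle pleasant"


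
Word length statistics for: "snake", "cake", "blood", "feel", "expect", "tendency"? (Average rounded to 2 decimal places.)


Lengths: "snake"=5, "cake"=4, "blood"=5, "feel"=4, "expect"=6, "tendency"=8
Sum = 32, Count = 6
Average = 32/6 = 5.33
= avg=5.33, min=4, max=8


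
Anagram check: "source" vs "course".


Word 1: "source" → sorted: ceorsu
Word 2: "course" → sorted: ceorsu
Same letters? ceorsu == ceorsu
Anagram = Yes


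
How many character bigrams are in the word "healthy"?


Word: "healthy" (length 7)
Number of 2-grams = length - 2 + 1 = 7 - 2 + 1
= 6


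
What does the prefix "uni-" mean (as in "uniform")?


Prefix: uni-
Example: uniform = uni- + form
Meaning = one


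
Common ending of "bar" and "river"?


Word 1: "bar"
Word 2: "river"
Comparing from end:
  Pos -1: 'r' == 'r'
  Pos -2: 'a' != 'e' (stop)
LCS = "r" (length 1)


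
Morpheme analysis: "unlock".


Word: "unlock"
Morphemes: un- | lock
Each morpheme carries meaning
= 2 morphemes


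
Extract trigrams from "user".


Word: "user" (length 4)
Number of trigrams = 4 - 3 + 1 = 2
  Position 0: "use"
  Position 1: "ser"
Trigrams = "use", "ser"


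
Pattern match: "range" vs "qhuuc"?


Pattern of "range": [0, 1, 2, 3, 4]
Pattern of "qhuuc": [0, 1, 2, 2, 3]
Patterns do not match
Same pattern = No


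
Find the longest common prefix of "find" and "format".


Word 1: "find"
Word 2: "format"
Comparing from start:
  Pos 0: 'f' == 'f'
  Pos 1: 'i' != 'o' (stop)
LCP = "f" (length 1)


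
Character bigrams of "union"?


Word: "union" (length 5)
Number of bigrams = 5 - 2 + 1 = 4
  Position 0: "un"
  Position 1: "ni"
  Position 2: "io"
  Position 3: "on"
Bigrams = "un", "ni", "io", "on"


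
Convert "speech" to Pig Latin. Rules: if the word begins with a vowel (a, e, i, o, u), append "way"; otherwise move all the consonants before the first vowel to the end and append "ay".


Word: "speech"
Starts with consonant(s) → move to end, add 'ay'
Consonant cluster: "sp"
Pig Latin = "eechspay"


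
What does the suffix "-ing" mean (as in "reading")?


Suffix: -ing
Example: reading = read + -ing
Meaning = present participle


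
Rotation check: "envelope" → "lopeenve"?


Word: "envelope", Candidate: "lopeenve"
Method: check if candidate is substring of word+word
"envelopeenvelope" contains "lopeenve"? Yes
Is rotation = Yes


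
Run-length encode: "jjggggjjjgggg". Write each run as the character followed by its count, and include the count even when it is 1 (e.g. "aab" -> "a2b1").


String: "jjggggjjjgggg"
Scanning for consecutive runs:
  'j' x 2
  'g' x 4
  'j' x 3
  'g' x 4
RLE = "j2g4j3g4"


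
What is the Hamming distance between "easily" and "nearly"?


Comparing character by character (same length = 6):
  Pos 0: 'e' vs 'n' !=
  Pos 1: 'a' vs 'e' !=
  Pos 2: 's' vs 'a' !=
  Pos 3: 'i' vs 'r' !=
  Pos 4: 'l' vs 'l' =
  Pos 5: 'y' vs 'y' =
Hamming distance = 4


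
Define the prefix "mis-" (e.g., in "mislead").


Prefix: mis-
Example: mislead = mis- + lead
Meaning = wrongly


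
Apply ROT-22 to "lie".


Word: "lie"
Shift: 22
Each letter → (letter + shift) mod 26:
  'l' (11) + 22 = 7 → 'h'
  'i' (8) + 22 = 4 → 'e'
  'e' (4) + 22 = 0 → 'a'
Result = "hea"


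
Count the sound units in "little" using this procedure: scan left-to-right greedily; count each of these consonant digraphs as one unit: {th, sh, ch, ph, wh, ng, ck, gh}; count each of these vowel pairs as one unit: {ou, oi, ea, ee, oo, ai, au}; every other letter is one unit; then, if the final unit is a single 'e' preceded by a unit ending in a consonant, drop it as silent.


Word: "little" (6 letters)
Left-to-right scan:
  (1) 'l' (letter)
  (2) 'i' (letter)
  (3) 't' (letter)
  (4) 't' (letter)
  (5) 'l' (letter)
  (6) 'e' (letter)
Units from scan: 6
Final unit is 'e' after a consonant -> drop as silent (-1)
Sound units = 5 units


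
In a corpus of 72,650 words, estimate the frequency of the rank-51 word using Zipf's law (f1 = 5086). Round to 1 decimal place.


Zipf's law: f(r) = f(1) / r
f(1) = 5086
f(51) = 5086 / 51
= 99.7 occurrences


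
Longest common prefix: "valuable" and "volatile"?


Word 1: "valuable"
Word 2: "volatile"
Comparing from start:
  Pos 0: 'v' == 'v'
  Pos 1: 'a' != 'o' (stop)
LCP = "v" (length 1)


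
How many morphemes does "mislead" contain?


Word: "mislead"
Morphemes: mis- / lead
Each morpheme carries meaning
= 2 morphemes


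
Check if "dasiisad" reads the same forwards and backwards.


Word: "dasiisad"
Reversed: "dasiisad"
Forward == Backward? dasiisad == dasiisad
Palindrome = Yes


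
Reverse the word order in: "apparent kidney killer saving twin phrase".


Original: "apparent kidney killer saving twin phrase"
Words (1..n): apparent | kidney | killer | saving | twin | phrase
Reversed (n..1): phrase | twin | saving | killer | kidney | apparent
Result = "phrase twin saving killer kidney apparent"


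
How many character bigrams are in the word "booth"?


Word: "booth" (length 5)
Number of 2-grams = length - 2 + 1 = 5 - 2 + 1
= 4


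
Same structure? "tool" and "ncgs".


Pattern of "tool": [0, 1, 1, 2]
Pattern of "ncgs": [0, 1, 2, 3]
Patterns do not match
Same pattern = No


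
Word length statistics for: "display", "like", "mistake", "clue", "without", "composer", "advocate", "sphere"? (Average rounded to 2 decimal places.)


Lengths: "display"=7, "like"=4, "mistake"=7, "clue"=4, "without"=7, "composer"=8, "advocate"=8, "sphere"=6
Sum = 51, Count = 8
Average = 51/8 = 6.38
= avg=6.38, min=4, max=8


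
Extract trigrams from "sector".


Word: "sector" (length 6)
Number of trigrams = 6 - 3 + 1 = 4
  Position 0: "sec"
  Position 1: "ect"
  Position 2: "cto"
  Position 3: "tor"
Trigrams = "sec", "ect", "cto", "tor"


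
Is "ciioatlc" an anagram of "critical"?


Word 1: "critical" → sorted: acciilrt
Word 2: "ciioatlc" → sorted: acciilot
Same letters? acciilrt != acciilot
Anagram = No


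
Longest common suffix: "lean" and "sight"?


Word 1: "lean"
Word 2: "sight"
Comparing from end:
  Pos -1: 'n' != 't' (stop)
LCS = "" (length 0)


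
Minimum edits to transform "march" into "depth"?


Word 1: "march" (length 5)
Word 2: "depth" (length 5)
One optimal edit sequence (insert/delete/substitute each cost 1):
  1. substitute 'm' -> 'd'  (+1)
  2. substitute 'a' -> 'e'  (+1)
  3. substitute 'r' -> 'p'  (+1)
  4. substitute 'c' -> 't'  (+1)
  5. keep 'h'
Total edit operations: 4
Edit distance = 4


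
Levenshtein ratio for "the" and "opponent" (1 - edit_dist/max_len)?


Word 1: "the" (length 3)
Word 2: "opponent" (length 8)
One optimal edit sequence:
  1. insert 'o'  (+1)
  2. insert 'p'  (+1)
  3. insert 'p'  (+1)
  4. substitute 't' -> 'o'  (+1)
  5. substitute 'h' -> 'n'  (+1)
  6. keep 'e'
  7. insert 'n'  (+1)
  8. insert 't'  (+1)
Edit distance = 7
Max length = max(3, 8) = 8
Similarity = 1 - 7/8
= 0.1250


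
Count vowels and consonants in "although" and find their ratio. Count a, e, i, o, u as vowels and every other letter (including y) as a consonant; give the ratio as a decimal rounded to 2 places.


Word: "although"
Vowels (a,e,i,o,u): 3
Consonants: 5
Ratio = 3/5
= 0.60


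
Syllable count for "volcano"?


Word: "volcano"
Syllable breakdown: vol / ca / no
Counting: 3 parts
= 3 syllables


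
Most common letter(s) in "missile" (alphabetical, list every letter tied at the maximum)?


Word: "missile"
Letter counts:
  'e': 1
  'i': 2
  'l': 1
  'm': 1
  's': 2
Maximum count = 2
Most frequent = 'i', 's' (2 times each)


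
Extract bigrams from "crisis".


Word: "crisis" (length 6)
Number of bigrams = 6 - 2 + 1 = 5
  Position 0: "cr"
  Position 1: "ri"
  Position 2: "is"
  Position 3: "si"
  Position 4: "is"
Bigrams = "cr", "ri", "is", "si", "is"


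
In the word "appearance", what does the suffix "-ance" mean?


Suffix: -ance
Example: appearance (appear + -ance)
Meaning = state of


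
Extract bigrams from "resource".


Word: "resource" (length 8)
Number of bigrams = 8 - 2 + 1 = 7
  Position 0: "re"
  Position 1: "es"
  Position 2: "so"
  Position 3: "ou"
  Position 4: "ur"
  Position 5: "rc"
  Position 6: "ce"
Bigrams = "re", "es", "so", "ou", "ur", "rc", "ce"


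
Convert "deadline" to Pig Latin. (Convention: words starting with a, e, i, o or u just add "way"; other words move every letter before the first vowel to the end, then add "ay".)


Word: "deadline"
Starts with consonant(s) → move to end, add 'ay'
Consonant cluster: "d"
Pig Latin = "eadlineday"


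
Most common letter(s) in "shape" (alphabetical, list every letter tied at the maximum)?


Word: "shape"
Letter counts:
  'a': 1
  'e': 1
  'h': 1
  'p': 1
  's': 1
Maximum count = 1
Most frequent = 'a', 'e', 'h', 'p', 's' (1 time each)


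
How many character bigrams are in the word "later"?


Word: "later" (length 5)
Number of 2-grams = length - 2 + 1 = 5 - 2 + 1
= 4


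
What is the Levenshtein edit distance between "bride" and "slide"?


Word 1: "bride" (length 5)
Word 2: "slide" (length 5)
One optimal edit sequence (insert/delete/substitute each cost 1):
  1. substitute 'b' -> 's'  (+1)
  2. substitute 'r' -> 'l'  (+1)
  3. keep 'i'
  4. keep 'd'
  5. keep 'e'
Total edit operations: 2
Edit distance = 2


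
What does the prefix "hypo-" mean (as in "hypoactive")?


Prefix: hypo-
Example: hypoactive = hypo- + active
Meaning = under / below normal


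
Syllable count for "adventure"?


Word: "adventure"
Syllable breakdown: ad-ven-ture
Counting: 3 parts
= 3 syllables


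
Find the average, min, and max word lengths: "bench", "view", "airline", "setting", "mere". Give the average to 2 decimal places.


Lengths: "bench"=5, "view"=4, "airline"=7, "setting"=7, "mere"=4
Sum = 27, Count = 5
Average = 27/5 = 5.40
= avg=5.40, min=4, max=7


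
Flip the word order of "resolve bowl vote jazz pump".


Original: "resolve bowl vote jazz pump"
Words (1..n): resolve | bowl | vote | jazz | pump
Reversed (n..1): pump | jazz | vote | bowl | resolve
Result = "pump jazz vote bowl resolve"


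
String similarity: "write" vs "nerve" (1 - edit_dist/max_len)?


Word 1: "write" (length 5)
Word 2: "nerve" (length 5)
One optimal edit sequence:
  1. substitute 'w' -> 'n'  (+1)
  2. substitute 'r' -> 'e'  (+1)
  3. substitute 'i' -> 'r'  (+1)
  4. substitute 't' -> 'v'  (+1)
  5. keep 'e'
Edit distance = 4
Max length = max(5, 5) = 5
Similarity = 1 - 4/5
= 0.2000


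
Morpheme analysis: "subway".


Word: "subway"
Morphemes: sub- | way
Each morpheme carries meaning
= 2 morphemes


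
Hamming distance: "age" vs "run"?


Comparing character by character (same length = 3):
  Pos 0: 'a' vs 'r' !=
  Pos 1: 'g' vs 'u' !=
  Pos 2: 'e' vs 'n' !=
Hamming distance = 3


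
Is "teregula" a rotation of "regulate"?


Word: "regulate", Candidate: "teregula"
Method: check if candidate is substring of word+word
"regulateregulate" contains "teregula"? Yes
Is rotation = Yes


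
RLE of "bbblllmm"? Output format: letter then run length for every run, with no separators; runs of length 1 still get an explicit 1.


String: "bbblllmm"
Scanning for consecutive runs:
  'b' x 3
  'l' x 3
  'm' x 2
RLE = "b3l3m2"


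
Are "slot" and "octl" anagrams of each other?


Word 1: "slot" → sorted: lost
Word 2: "octl" → sorted: clot
Same letters? lost != clot
Anagram = No


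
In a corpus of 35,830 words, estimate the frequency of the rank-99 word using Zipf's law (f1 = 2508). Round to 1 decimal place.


Zipf's law: f(r) = f(1) / r
f(1) = 2508
f(99) = 2508 / 99
= 25.3 occurrences


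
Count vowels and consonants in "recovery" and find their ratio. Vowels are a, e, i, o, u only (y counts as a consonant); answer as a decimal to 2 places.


Word: "recovery"
Vowels (a,e,i,o,u): 3
Consonants: 5
Ratio = 3/5
= 0.60


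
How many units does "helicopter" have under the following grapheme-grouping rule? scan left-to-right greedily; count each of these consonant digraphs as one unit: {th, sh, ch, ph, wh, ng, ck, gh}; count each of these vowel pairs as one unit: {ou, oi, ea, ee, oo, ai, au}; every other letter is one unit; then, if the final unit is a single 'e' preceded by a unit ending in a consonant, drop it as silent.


Word: "helicopter" (10 letters)
Left-to-right scan:
  (1) 'h' (letter)
  (2) 'e' (letter)
  (3) 'l' (letter)
  (4) 'i' (letter)
  (5) 'c' (letter)
  (6) 'o' (letter)
  (7) 'p' (letter)
  (8) 't' (letter)
  (9) 'e' (letter)
  (10) 'r' (letter)
Units from scan: 10
Sound units = 10 units


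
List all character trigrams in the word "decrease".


Word: "decrease" (length 8)
Number of trigrams = 8 - 3 + 1 = 6
  Position 0: "dec"
  Position 1: "ecr"
  Position 2: "cre"
  Position 3: "rea"
  Position 4: "eas"
  Position 5: "ase"
Trigrams = "dec", "ecr", "cre", "rea", "eas", "ase"


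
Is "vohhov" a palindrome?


Word: "vohhov"
Reversed: "vohhov"
Forward == Backward? vohhov == vohhov
Palindrome = Yes


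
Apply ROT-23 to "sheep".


Word: "sheep"
Shift: 23
Each letter → (letter + shift) mod 26:
  's' (18) + 23 = 15 → 'p'
  'h' (7) + 23 = 4 → 'e'
  'e' (4) + 23 = 1 → 'b'
  'e' (4) + 23 = 1 → 'b'
  'p' (15) + 23 = 12 → 'm'
Result = "pebbm"


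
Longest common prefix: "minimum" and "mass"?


Word 1: "minimum"
Word 2: "mass"
Comparing from start:
  Pos 0: 'm' == 'm'
  Pos 1: 'i' != 'a' (stop)
LCP = "m" (length 1)


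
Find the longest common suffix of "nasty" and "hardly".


Word 1: "nasty"
Word 2: "hardly"
Comparing from end:
  Pos -1: 'y' == 'y'
  Pos -2: 't' != 'l' (stop)
LCS = "y" (length 1)


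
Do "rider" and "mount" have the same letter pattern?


Pattern of "rider": [0, 1, 2, 3, 0]
Pattern of "mount": [0, 1, 2, 3, 4]
Patterns do not match
Same pattern = No


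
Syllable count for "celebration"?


Word: "celebration"
Syllable breakdown: cel / e / bra / tion
Counting: 4 parts
= 4 syllables


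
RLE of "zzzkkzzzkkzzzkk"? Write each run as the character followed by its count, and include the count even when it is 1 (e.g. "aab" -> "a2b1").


String: "zzzkkzzzkkzzzkk"
Scanning for consecutive runs:
  'z' x 3
  'k' x 2
  'z' x 3
  'k' x 2
  'z' x 3
  'k' x 2
RLE = "z3k2z3k2z3k2"


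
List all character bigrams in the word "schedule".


Word: "schedule" (length 8)
Number of bigrams = 8 - 2 + 1 = 7
  Position 0: "sc"
  Position 1: "ch"
  Position 2: "he"
  Position 3: "ed"
  Position 4: "du"
  Position 5: "ul"
  Position 6: "le"
Bigrams = "sc", "ch", "he", "ed", "du", "ul", "le"


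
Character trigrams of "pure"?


Word: "pure" (length 4)
Number of trigrams = 4 - 3 + 1 = 2
  Position 0: "pur"
  Position 1: "ure"
Trigrams = "pur", "ure"


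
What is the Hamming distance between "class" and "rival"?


Comparing character by character (same length = 5):
  Pos 0: 'c' vs 'r' !=
  Pos 1: 'l' vs 'i' !=
  Pos 2: 'a' vs 'v' !=
  Pos 3: 's' vs 'a' !=
  Pos 4: 's' vs 'l' !=
Hamming distance = 5


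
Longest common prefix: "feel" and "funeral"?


Word 1: "feel"
Word 2: "funeral"
Comparing from start:
  Pos 0: 'f' == 'f'
  Pos 1: 'e' != 'u' (stop)
LCP = "f" (length 1)


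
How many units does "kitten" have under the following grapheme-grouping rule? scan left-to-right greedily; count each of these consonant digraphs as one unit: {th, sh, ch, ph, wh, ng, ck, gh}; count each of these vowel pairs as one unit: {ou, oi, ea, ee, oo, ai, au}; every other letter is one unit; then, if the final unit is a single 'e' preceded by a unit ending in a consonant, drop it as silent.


Word: "kitten" (6 letters)
Left-to-right scan:
  1. 'k' (letter)
  2. 'i' (letter)
  3. 't' (letter)
  4. 't' (letter)
  5. 'e' (letter)
  6. 'n' (letter)
Units from scan: 6
Sound units = 6 units


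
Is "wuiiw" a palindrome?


Word: "wuiiw"
Reversed: "wiiuw"
Forward == Backward? wuiiw != wiiuw
Palindrome = No


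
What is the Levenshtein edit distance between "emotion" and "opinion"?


Word 1: "emotion" (length 7)
Word 2: "opinion" (length 7)
One optimal edit sequence (insert/delete/substitute each cost 1):
  1. substitute 'e' -> 'o'  (+1)
  2. substitute 'm' -> 'p'  (+1)
  3. substitute 'o' -> 'i'  (+1)
  4. substitute 't' -> 'n'  (+1)
  5. keep 'i'
  6. keep 'o'
  7. keep 'n'
Total edit operations: 4
Edit distance = 4


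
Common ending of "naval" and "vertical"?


Word 1: "naval"
Word 2: "vertical"
Comparing from end:
  Pos -1: 'l' == 'l'
  Pos -2: 'a' == 'a'
  Pos -3: 'v' != 'c' (stop)
LCS = "al" (length 2)


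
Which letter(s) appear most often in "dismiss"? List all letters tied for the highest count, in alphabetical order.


Word: "dismiss"
Letter counts:
  'd': 1
  'i': 2
  'm': 1
  's': 3
Maximum count = 3
Most frequent = 's' (3 times each)


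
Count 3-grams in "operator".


Word: "operator" (length 8)
Number of 3-grams = length - 3 + 1 = 8 - 3 + 1
= 6


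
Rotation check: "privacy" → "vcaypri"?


Word: "privacy", Candidate: "vcaypri"
Method: check if candidate is substring of word+word
"privacyprivacy" contains "vcaypri"? No
Is rotation = No


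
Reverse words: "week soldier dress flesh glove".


Original: "week soldier dress flesh glove"
Words (1..n): week | soldier | dress | flesh | glove
Reversed (n..1): glove | flesh | dress | soldier | week
Result = "glove flesh dress soldier week"


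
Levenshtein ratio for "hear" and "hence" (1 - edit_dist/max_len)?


Word 1: "hear" (length 4)
Word 2: "hence" (length 5)
One optimal edit sequence:
  1. keep 'h'
  2. keep 'e'
  3. insert 'n'  (+1)
  4. substitute 'a' -> 'c'  (+1)
  5. substitute 'r' -> 'e'  (+1)
Edit distance = 3
Max length = max(4, 5) = 5
Similarity = 1 - 3/5
= 0.4000


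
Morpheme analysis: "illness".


Word: "illness"
Morphemes: ill + -ness
Each morpheme carries meaning
= 2 morphemes


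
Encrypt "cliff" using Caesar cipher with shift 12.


Word: "cliff"
Shift: 12
Each letter → (letter + shift) mod 26:
  'c' (2) + 12 = 14 → 'o'
  'l' (11) + 12 = 23 → 'x'
  'i' (8) + 12 = 20 → 'u'
  'f' (5) + 12 = 17 → 'r'
  'f' (5) + 12 = 17 → 'r'
Result = "oxurr"


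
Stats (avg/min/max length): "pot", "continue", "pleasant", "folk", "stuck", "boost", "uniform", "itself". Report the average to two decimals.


Lengths: "pot"=3, "continue"=8, "pleasant"=8, "folk"=4, "stuck"=5, "boost"=5, "uniform"=7, "itself"=6
Sum = 46, Count = 8
Average = 46/8 = 5.75
= avg=5.75, min=3, max=8


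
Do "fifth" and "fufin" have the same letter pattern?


Pattern of "fifth": [0, 1, 0, 2, 3]
Pattern of "fufin": [0, 1, 0, 2, 3]
Patterns match
Same pattern = Yes


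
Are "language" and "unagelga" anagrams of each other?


Word 1: "language" → sorted: aaegglnu
Word 2: "unagelga" → sorted: aaegglnu
Same letters? aaegglnu == aaegglnu
Anagram = Yes


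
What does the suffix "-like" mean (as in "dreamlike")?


Suffix: -like
As in: dreamlike -> dream + -like
Meaning = resembling


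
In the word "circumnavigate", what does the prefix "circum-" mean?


Prefix: circum-
Example: circumnavigate = circum- + navigate
Meaning = around


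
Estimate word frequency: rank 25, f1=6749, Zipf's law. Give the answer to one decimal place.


Zipf's law: f(r) = f(1) / r
f(1) = 6749
f(25) = 6749 / 25
= 270.0 occurrences


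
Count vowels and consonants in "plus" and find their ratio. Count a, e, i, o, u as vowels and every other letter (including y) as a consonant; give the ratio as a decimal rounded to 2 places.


Word: "plus"
Vowels (a,e,i,o,u): 1
Consonants: 3
Ratio = 1/3
= 0.33


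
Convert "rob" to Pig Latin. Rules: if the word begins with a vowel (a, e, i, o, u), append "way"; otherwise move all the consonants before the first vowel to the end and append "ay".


Word: "rob"
Starts with consonant(s) → move to end, add 'ay'
Consonant cluster: "r"
Pig Latin = "obray"


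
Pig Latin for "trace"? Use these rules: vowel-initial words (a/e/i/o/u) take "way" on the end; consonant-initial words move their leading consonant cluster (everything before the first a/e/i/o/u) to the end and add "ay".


Word: "trace"
Starts with consonant(s) → move to end, add 'ay'
Consonant cluster: "tr"
Pig Latin = "acetray"


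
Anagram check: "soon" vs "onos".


Word 1: "soon" → sorted: noos
Word 2: "onos" → sorted: noos
Same letters? noos == noos
Anagram = Yes


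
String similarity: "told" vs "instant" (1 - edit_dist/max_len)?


Word 1: "told" (length 4)
Word 2: "instant" (length 7)
One optimal edit sequence:
  1. insert 'i'  (+1)
  2. insert 'n'  (+1)
  3. insert 's'  (+1)
  4. keep 't'
  5. substitute 'o' -> 'a'  (+1)
  6. substitute 'l' -> 'n'  (+1)
  7. substitute 'd' -> 't'  (+1)
Edit distance = 6
Max length = max(4, 7) = 7
Similarity = 1 - 6/7
= 0.1429


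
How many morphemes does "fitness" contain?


Word: "fitness"
Morphemes: fit + -ness
Each morpheme carries meaning
= 2 morphemes


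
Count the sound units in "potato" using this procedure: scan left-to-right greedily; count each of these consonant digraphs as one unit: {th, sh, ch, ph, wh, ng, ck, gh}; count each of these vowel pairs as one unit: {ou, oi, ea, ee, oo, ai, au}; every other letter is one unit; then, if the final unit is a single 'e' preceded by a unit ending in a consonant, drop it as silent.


Word: "potato" (6 letters)
Left-to-right scan:
  [1] 'p' (letter)
  [2] 'o' (letter)
  [3] 't' (letter)
  [4] 'a' (letter)
  [5] 't' (letter)
  [6] 'o' (letter)
Units from scan: 6
Sound units = 6 units


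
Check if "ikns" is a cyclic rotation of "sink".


Word: "sink", Candidate: "ikns"
Method: check if candidate is substring of word+word
"sinksink" contains "ikns"? No
Is rotation = No


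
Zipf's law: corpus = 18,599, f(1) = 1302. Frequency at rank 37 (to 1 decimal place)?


Zipf's law: f(r) = f(1) / r
f(1) = 1302
f(37) = 1302 / 37
= 35.2 occurrences


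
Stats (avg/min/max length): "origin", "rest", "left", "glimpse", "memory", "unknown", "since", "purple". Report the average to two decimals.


Lengths: "origin"=6, "rest"=4, "left"=4, "glimpse"=7, "memory"=6, "unknown"=7, "since"=5, "purple"=6
Sum = 45, Count = 8
Average = 45/8 = 5.63
= avg=5.63, min=4, max=7


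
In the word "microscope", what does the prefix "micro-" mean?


Prefix: micro-
As in: microscope -> micro- + scope
Meaning = small


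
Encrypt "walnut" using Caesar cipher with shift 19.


Word: "walnut"
Shift: 19
Each letter → (letter + shift) mod 26:
  'w' (22) + 19 = 15 → 'p'
  'a' (0) + 19 = 19 → 't'
  'l' (11) + 19 = 4 → 'e'
  'n' (13) + 19 = 6 → 'g'
  'u' (20) + 19 = 13 → 'n'
  't' (19) + 19 = 12 → 'm'
Result = "ptegnm"


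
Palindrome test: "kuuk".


Word: "kuuk"
Reversed: "kuuk"
Forward == Backward? kuuk == kuuk
Palindrome = Yes


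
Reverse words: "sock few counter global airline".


Original: "sock few counter global airline"
Words (1..n): sock | few | counter | global | airline
Reversed (n..1): airline | global | counter | few | sock
Result = "airline global counter few sock"


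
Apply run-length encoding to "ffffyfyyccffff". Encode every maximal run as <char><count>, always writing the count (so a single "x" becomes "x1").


String: "ffffyfyyccffff"
Scanning for consecutive runs:
  'f' x 4
  'y' x 1
  'f' x 1
  'y' x 2
  'c' x 2
  'f' x 4
RLE = "f4y1f1y2c2f4"


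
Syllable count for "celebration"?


Word: "celebration"
Syllable breakdown: cel-e-bra-tion
Counting: 4 parts
= 4 syllables


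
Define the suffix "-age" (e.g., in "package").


Suffix: -age
Example: package (pack + -age)
Meaning = result / collection


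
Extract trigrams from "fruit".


Word: "fruit" (length 5)
Number of trigrams = 5 - 3 + 1 = 3
  Position 0: "fru"
  Position 1: "rui"
  Position 2: "uit"
Trigrams = "fru", "rui", "uit"


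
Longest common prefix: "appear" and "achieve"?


Word 1: "appear"
Word 2: "achieve"
Comparing from start:
  Pos 0: 'a' == 'a'
  Pos 1: 'p' != 'c' (stop)
LCP = "a" (length 1)


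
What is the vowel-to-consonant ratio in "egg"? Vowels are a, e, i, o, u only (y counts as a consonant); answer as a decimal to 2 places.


Word: "egg"
Vowels (a,e,i,o,u): 1
Consonants: 2
Ratio = 1/2
= 0.50


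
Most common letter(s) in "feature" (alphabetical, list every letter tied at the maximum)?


Word: "feature"
Letter counts:
  'a': 1
  'e': 2
  'f': 1
  'r': 1
  't': 1
  'u': 1
Maximum count = 2
Most frequent = 'e' (2 times each)


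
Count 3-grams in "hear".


Word: "hear" (length 4)
Number of 3-grams = length - 3 + 1 = 4 - 3 + 1
= 2


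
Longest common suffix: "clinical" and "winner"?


Word 1: "clinical"
Word 2: "winner"
Comparing from end:
  Pos -1: 'l' != 'r' (stop)
LCS = "" (length 0)


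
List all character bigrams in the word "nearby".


Word: "nearby" (length 6)
Number of bigrams = 6 - 2 + 1 = 5
  Position 0: "ne"
  Position 1: "ea"
  Position 2: "ar"
  Position 3: "rb"
  Position 4: "by"
Bigrams = "ne", "ea", "ar", "rb", "by"


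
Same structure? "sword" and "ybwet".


Pattern of "sword": [0, 1, 2, 3, 4]
Pattern of "ybwet": [0, 1, 2, 3, 4]
Patterns match
Same pattern = Yes


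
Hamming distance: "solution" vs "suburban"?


Comparing character by character (same length = 8):
  Pos 0: 's' vs 's' =
  Pos 1: 'o' vs 'u' !=
  Pos 2: 'l' vs 'b' !=
  Pos 3: 'u' vs 'u' =
  Pos 4: 't' vs 'r' !=
  Pos 5: 'i' vs 'b' !=
  Pos 6: 'o' vs 'a' !=
  Pos 7: 'n' vs 'n' =
Hamming distance = 5


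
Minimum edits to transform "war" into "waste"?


Word 1: "war" (length 3)
Word 2: "waste" (length 5)
One optimal edit sequence (insert/delete/substitute each cost 1):
  1. keep 'w'
  2. keep 'a'
  3. insert 's'  (+1)
  4. insert 't'  (+1)
  5. substitute 'r' -> 'e'  (+1)
Total edit operations: 3
Edit distance = 3


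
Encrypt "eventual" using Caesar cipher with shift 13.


Word: "eventual"
Shift: 13
Each letter → (letter + shift) mod 26:
  'e' (4) + 13 = 17 → 'r'
  'v' (21) + 13 = 8 → 'i'
  'e' (4) + 13 = 17 → 'r'
  'n' (13) + 13 = 0 → 'a'
  't' (19) + 13 = 6 → 'g'
  'u' (20) + 13 = 7 → 'h'
  'a' (0) + 13 = 13 → 'n'
  'l' (11) + 13 = 24 → 'y'
Result = "riraghny"


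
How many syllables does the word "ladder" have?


Word: "ladder"
Syllable breakdown: lad · der
Counting: 2 parts
= 2 syllables


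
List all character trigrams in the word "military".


Word: "military" (length 8)
Number of trigrams = 8 - 3 + 1 = 6
  Position 0: "mil"
  Position 1: "ili"
  Position 2: "lit"
  Position 3: "ita"
  Position 4: "tar"
  Position 5: "ary"
Trigrams = "mil", "ili", "lit", "ita", "tar", "ary"


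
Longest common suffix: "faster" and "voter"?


Word 1: "faster"
Word 2: "voter"
Comparing from end:
  Pos -1: 'r' == 'r'
  Pos -2: 'e' == 'e'
  Pos -3: 't' == 't'
  Pos -4: 's' != 'o' (stop)
LCS = "ter" (length 3)


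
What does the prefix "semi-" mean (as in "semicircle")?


Prefix: semi-
Example: semicircle = semi- + circle
Meaning = half


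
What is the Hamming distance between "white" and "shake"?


Comparing character by character (same length = 5):
  Pos 0: 'w' vs 's' !=
  Pos 1: 'h' vs 'h' =
  Pos 2: 'i' vs 'a' !=
  Pos 3: 't' vs 'k' !=
  Pos 4: 'e' vs 'e' =
Hamming distance = 3


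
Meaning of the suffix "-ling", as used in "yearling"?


Suffix: -ling
Example: yearling (year + -ling)
Meaning = small / young


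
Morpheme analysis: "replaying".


Word: "replaying"
Morphemes: re- / play / -ing
Each morpheme carries meaning
= 3 morphemes


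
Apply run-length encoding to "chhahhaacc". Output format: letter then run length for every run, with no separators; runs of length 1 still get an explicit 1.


String: "chhahhaacc"
Scanning for consecutive runs:
  'c' x 1
  'h' x 2
  'a' x 1
  'h' x 2
  'a' x 2
  'c' x 2
RLE = "c1h2a1h2a2c2"


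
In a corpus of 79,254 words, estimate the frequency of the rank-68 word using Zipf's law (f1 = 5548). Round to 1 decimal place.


Zipf's law: f(r) = f(1) / r
f(1) = 5548
f(68) = 5548 / 68
= 81.6 occurrences


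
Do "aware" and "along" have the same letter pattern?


Pattern of "aware": [0, 1, 0, 2, 3]
Pattern of "along": [0, 1, 2, 3, 4]
Patterns do not match
Same pattern = No


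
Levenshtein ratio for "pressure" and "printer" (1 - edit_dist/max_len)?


Word 1: "pressure" (length 8)
Word 2: "printer" (length 7)
One optimal edit sequence:
  1. keep 'p'
  2. keep 'r'
  3. substitute 'e' -> 'i'  (+1)
  4. substitute 's' -> 'n'  (+1)
  5. substitute 's' -> 't'  (+1)
  6. substitute 'u' -> 'e'  (+1)
  7. keep 'r'
  8. delete 'e'  (+1)
Edit distance = 5
Max length = max(8, 7) = 8
Similarity = 1 - 5/8
= 0.3750


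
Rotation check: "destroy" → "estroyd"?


Word: "destroy", Candidate: "estroyd"
Method: check if candidate is substring of word+word
"destroydestroy" contains "estroyd"? Yes
Is rotation = Yes


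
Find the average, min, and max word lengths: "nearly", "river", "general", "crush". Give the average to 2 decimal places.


Lengths: "nearly"=6, "river"=5, "general"=7, "crush"=5
Sum = 23, Count = 4
Average = 23/4 = 5.75
= avg=5.75, min=5, max=7


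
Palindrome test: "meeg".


Word: "meeg"
Reversed: "geem"
Forward == Backward? meeg != geem
Palindrome = No


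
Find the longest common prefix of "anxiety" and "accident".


Word 1: "anxiety"
Word 2: "accident"
Comparing from start:
  Pos 0: 'a' == 'a'
  Pos 1: 'n' != 'c' (stop)
LCP = "a" (length 1)


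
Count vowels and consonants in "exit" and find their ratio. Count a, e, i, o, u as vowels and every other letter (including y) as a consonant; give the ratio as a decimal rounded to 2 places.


Word: "exit"
Vowels (a,e,i,o,u): 2
Consonants: 2
Ratio = 2/2
= 1.00


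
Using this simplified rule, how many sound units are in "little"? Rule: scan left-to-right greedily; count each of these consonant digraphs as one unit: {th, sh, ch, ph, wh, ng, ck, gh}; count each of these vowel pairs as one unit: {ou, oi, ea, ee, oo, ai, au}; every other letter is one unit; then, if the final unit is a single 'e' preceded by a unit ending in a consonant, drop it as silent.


Word: "little" (6 letters)
Left-to-right scan:
  [1] 'l' (letter)
  [2] 'i' (letter)
  [3] 't' (letter)
  [4] 't' (letter)
  [5] 'l' (letter)
  [6] 'e' (letter)
Units from scan: 6
Final unit is 'e' after a consonant -> drop as silent (-1)
Sound units = 5 units


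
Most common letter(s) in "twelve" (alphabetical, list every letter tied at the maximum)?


Word: "twelve"
Letter counts:
  'e': 2
  'l': 1
  't': 1
  'v': 1
  'w': 1
Maximum count = 2
Most frequent = 'e' (2 times each)


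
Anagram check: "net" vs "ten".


Word 1: "net" → sorted: ent
Word 2: "ten" → sorted: ent
Same letters? ent == ent
Anagram = Yes


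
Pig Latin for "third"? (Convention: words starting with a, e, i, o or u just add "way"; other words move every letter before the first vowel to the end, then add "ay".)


Word: "third"
Starts with consonant(s) → move to end, add 'ay'
Consonant cluster: "th"
Pig Latin = "irdthay"


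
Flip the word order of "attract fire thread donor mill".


Original: "attract fire thread donor mill"
Words (1..n): attract | fire | thread | donor | mill
Reversed (n..1): mill | donor | thread | fire | attract
Result = "mill donor thread fire attract"


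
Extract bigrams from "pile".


Word: "pile" (length 4)
Number of bigrams = 4 - 2 + 1 = 3
  Position 0: "pi"
  Position 1: "il"
  Position 2: "le"
Bigrams = "pi", "il", "le"


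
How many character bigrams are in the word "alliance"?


Word: "alliance" (length 8)
Number of 2-grams = length - 2 + 1 = 8 - 2 + 1
= 7


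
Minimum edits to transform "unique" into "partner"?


Word 1: "unique" (length 6)
Word 2: "partner" (length 7)
One optimal edit sequence (insert/delete/substitute each cost 1):
  1. substitute 'u' -> 'p'  (+1)
  2. substitute 'n' -> 'a'  (+1)
  3. substitute 'i' -> 'r'  (+1)
  4. substitute 'q' -> 't'  (+1)
  5. substitute 'u' -> 'n'  (+1)
  6. keep 'e'
  7. insert 'r'  (+1)
Total edit operations: 6
Edit distance = 6


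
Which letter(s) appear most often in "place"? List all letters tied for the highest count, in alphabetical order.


Word: "place"
Letter counts:
  'a': 1
  'c': 1
  'e': 1
  'l': 1
  'p': 1
Maximum count = 1
Most frequent = 'a', 'c', 'e', 'l', 'p' (1 time each)


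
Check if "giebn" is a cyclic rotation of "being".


Word: "being", Candidate: "giebn"
Method: check if candidate is substring of word+word
"beingbeing" contains "giebn"? No
Is rotation = No


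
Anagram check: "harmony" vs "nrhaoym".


Word 1: "harmony" → sorted: ahmnory
Word 2: "nrhaoym" → sorted: ahmnory
Same letters? ahmnory == ahmnory
Anagram = Yes


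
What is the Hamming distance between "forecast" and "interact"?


Comparing character by character (same length = 8):
  Pos 0: 'f' vs 'i' !=
  Pos 1: 'o' vs 'n' !=
  Pos 2: 'r' vs 't' !=
  Pos 3: 'e' vs 'e' =
  Pos 4: 'c' vs 'r' !=
  Pos 5: 'a' vs 'a' =
  Pos 6: 's' vs 'c' !=
  Pos 7: 't' vs 't' =
Hamming distance = 5


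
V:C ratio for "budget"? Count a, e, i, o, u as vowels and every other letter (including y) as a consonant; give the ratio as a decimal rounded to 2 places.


Word: "budget"
Vowels (a,e,i,o,u): 2
Consonants: 4
Ratio = 2/4
= 0.50


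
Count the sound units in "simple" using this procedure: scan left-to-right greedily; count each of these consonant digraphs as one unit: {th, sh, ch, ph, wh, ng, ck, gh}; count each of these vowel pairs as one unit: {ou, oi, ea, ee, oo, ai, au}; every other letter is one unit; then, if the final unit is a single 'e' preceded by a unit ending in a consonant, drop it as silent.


Word: "simple" (6 letters)
Left-to-right scan:
  (1) 's' (letter)
  (2) 'i' (letter)
  (3) 'm' (letter)
  (4) 'p' (letter)
  (5) 'l' (letter)
  (6) 'e' (letter)
Units from scan: 6
Final unit is 'e' after a consonant -> drop as silent (-1)
Sound units = 5 units


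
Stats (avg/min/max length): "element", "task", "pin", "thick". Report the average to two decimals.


Lengths: "element"=7, "task"=4, "pin"=3, "thick"=5
Sum = 19, Count = 4
Average = 19/4 = 4.75
= avg=4.75, min=3, max=7


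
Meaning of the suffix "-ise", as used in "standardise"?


Suffix: -ise
Example: standardise (standard + -ise)
Meaning = to make


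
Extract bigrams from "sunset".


Word: "sunset" (length 6)
Number of bigrams = 6 - 2 + 1 = 5
  Position 0: "su"
  Position 1: "un"
  Position 2: "ns"
  Position 3: "se"
  Position 4: "et"
Bigrams = "su", "un", "ns", "se", "et"


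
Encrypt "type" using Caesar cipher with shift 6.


Word: "type"
Shift: 6
Each letter → (letter + shift) mod 26:
  't' (19) + 6 = 25 → 'z'
  'y' (24) + 6 = 4 → 'e'
  'p' (15) + 6 = 21 → 'v'
  'e' (4) + 6 = 10 → 'k'
Result = "zevk"


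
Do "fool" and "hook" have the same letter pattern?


Pattern of "fool": [0, 1, 1, 2]
Pattern of "hook": [0, 1, 1, 2]
Patterns match
Same pattern = Yes


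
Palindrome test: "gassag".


Word: "gassag"
Reversed: "gassag"
Forward == Backward? gassag == gassag
Palindrome = Yes


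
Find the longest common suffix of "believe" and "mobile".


Word 1: "believe"
Word 2: "mobile"
Comparing from end:
  Pos -1: 'e' == 'e'
  Pos -2: 'v' != 'l' (stop)
LCS = "e" (length 1)


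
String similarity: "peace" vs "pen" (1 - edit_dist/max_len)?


Word 1: "peace" (length 5)
Word 2: "pen" (length 3)
One optimal edit sequence:
  1. keep 'p'
  2. keep 'e'
  3. delete 'a'  (+1)
  4. delete 'c'  (+1)
  5. substitute 'e' -> 'n'  (+1)
Edit distance = 3
Max length = max(5, 3) = 5
Similarity = 1 - 3/5
= 0.4000


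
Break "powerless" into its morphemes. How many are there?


Word: "powerless"
Morphemes: power + -less
Each morpheme carries meaning
= 2 morphemes


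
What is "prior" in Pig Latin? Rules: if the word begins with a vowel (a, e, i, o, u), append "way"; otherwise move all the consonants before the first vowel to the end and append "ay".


Word: "prior"
Starts with consonant(s) → move to end, add 'ay'
Consonant cluster: "pr"
Pig Latin = "iorpray"


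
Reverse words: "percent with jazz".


Original: "percent with jazz"
Words (1..n): percent | with | jazz
Reversed (n..1): jazz | with | percent
Result = "jazz with percent"


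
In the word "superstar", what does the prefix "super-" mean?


Prefix: super-
Example: superstar (super- + star)
Meaning = above / beyond


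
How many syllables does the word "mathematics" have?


Word: "mathematics"
Syllable breakdown: math-e-mat-ics
Counting: 4 parts
= 4 syllables


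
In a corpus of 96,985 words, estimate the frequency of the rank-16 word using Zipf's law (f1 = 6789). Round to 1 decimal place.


Zipf's law: f(r) = f(1) / r
f(1) = 6789
f(16) = 6789 / 16
= 424.3 occurrences


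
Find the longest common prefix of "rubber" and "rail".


Word 1: "rubber"
Word 2: "rail"
Comparing from start:
  Pos 0: 'r' == 'r'
  Pos 1: 'u' != 'a' (stop)
LCP = "r" (length 1)


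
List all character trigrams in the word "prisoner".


Word: "prisoner" (length 8)
Number of trigrams = 8 - 3 + 1 = 6
  Position 0: "pri"
  Position 1: "ris"
  Position 2: "iso"
  Position 3: "son"
  Position 4: "one"
  Position 5: "ner"
Trigrams = "pri", "ris", "iso", "son", "one", "ner"


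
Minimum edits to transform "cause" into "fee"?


Word 1: "cause" (length 5)
Word 2: "fee" (length 3)
One optimal edit sequence (insert/delete/substitute each cost 1):
  1. delete 'c'  (+1)
  2. delete 'a'  (+1)
  3. substitute 'u' -> 'f'  (+1)
  4. substitute 's' -> 'e'  (+1)
  5. keep 'e'
Total edit operations: 4
Edit distance = 4


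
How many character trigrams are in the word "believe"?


Word: "believe" (length 7)
Number of 3-grams = length - 3 + 1 = 7 - 3 + 1
= 5


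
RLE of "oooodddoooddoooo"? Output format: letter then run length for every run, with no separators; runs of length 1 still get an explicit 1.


String: "oooodddoooddoooo"
Scanning for consecutive runs:
  'o' x 4
  'd' x 3
  'o' x 3
  'd' x 2
  'o' x 4
RLE = "o4d3o3d2o4"


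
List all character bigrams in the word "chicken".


Word: "chicken" (length 7)
Number of bigrams = 7 - 2 + 1 = 6
  Position 0: "ch"
  Position 1: "hi"
  Position 2: "ic"
  Position 3: "ck"
  Position 4: "ke"
  Position 5: "en"
Bigrams = "ch", "hi", "ic", "ck", "ke", "en"


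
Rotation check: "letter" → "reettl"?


Word: "letter", Candidate: "reettl"
Method: check if candidate is substring of word+word
"letterletter" contains "reettl"? No
Is rotation = No


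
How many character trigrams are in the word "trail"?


Word: "trail" (length 5)
Number of 3-grams = length - 3 + 1 = 5 - 3 + 1
= 3


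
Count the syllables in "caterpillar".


Word: "caterpillar"
Syllable breakdown: cat / er / pil / lar
Counting: 4 parts
= 4 syllables


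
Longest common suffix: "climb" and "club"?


Word 1: "climb"
Word 2: "club"
Comparing from end:
  Pos -1: 'b' == 'b'
  Pos -2: 'm' != 'u' (stop)
LCS = "b" (length 1)


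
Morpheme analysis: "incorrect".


Word: "incorrect"
Morphemes: in- + correct
Each morpheme carries meaning
= 2 morphemes


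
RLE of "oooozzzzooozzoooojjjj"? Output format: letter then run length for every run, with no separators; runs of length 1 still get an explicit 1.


String: "oooozzzzooozzoooojjjj"
Scanning for consecutive runs:
  'o' x 4
  'z' x 4
  'o' x 3
  'z' x 2
  'o' x 4
  'j' x 4
RLE = "o4z4o3z2o4j4"


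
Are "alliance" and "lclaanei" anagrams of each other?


Word 1: "alliance" → sorted: aaceilln
Word 2: "lclaanei" → sorted: aaceilln
Same letters? aaceilln == aaceilln
Anagram = Yes
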